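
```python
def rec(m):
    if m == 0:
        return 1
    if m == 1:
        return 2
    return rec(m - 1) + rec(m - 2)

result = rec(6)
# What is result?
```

Build up from base cases: rec(0)=1, rec(1)=2, rec(2)=3, rec(3)=5, rec(4)=8, rec(5)=13, rec(6)=21

Answer: 21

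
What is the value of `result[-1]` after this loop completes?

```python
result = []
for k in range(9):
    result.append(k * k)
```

Last element of squares 0 to 8
`result` takes the values: [] → [0] → [0, 1] → [0, 1, 4] → [0, 1, 4, 9] → [0, 1, 4, 9, 16] → [0, 1, 4, 9, 16, 25] → [0, 1, 4, 9, 16, 25, 36] → [0, 1, 4, 9, 16, 25, 36, 49] → [0, 1, 4, 9, 16, 25, 36, 49, 64]
So `result[-1]` = 64

Answer: 64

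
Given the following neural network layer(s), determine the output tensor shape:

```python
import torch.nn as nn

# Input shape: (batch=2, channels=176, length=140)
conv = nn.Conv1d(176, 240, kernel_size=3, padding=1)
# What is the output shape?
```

Input: (2, 176, 140) -> Output: (2, 240, 140)

Answer: (2, 240, 140)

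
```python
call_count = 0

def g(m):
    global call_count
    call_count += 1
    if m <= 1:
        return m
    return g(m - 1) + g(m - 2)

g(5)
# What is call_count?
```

Calls(m) = 1 + Calls(m-1) + Calls(m-2); Calls(0)=Calls(1)=1. For m=5 this gives 15.

Answer: 15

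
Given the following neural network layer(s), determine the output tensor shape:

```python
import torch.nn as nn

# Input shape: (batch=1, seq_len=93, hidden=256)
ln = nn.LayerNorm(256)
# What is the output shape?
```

Input: (1, 93, 256) -> Output: (1, 93, 256)

Answer: (1, 93, 256)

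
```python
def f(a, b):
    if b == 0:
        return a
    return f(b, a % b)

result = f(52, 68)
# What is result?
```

f(52, 68) -> f(68, 52) -> f(52, 16) -> f(16, 4) -> f(4, 0) -> 4

Answer: 4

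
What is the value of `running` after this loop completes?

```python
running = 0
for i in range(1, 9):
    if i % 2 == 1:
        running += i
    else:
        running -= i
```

Add odd, subtract even
`running` takes the values: 0 → 1 → -1 → 2 → -2 → 3 → -3 → 4 → -4

Answer: -4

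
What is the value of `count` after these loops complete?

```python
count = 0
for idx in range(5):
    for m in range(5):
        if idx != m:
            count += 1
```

5² - 5 (exclude diagonal)
`count` takes the values: 0 → 1 → 2 → 3 → 4 → 5 → 6 → 7 → 8 → 9 → 10 → 11 → 12 → 13 → 14 → 15 → 16 → 17 → 18 → 19 → 20

Answer: 20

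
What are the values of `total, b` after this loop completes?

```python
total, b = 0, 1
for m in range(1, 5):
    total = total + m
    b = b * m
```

Sum and factorial of 1 to 4
`total, b` takes the values: (0, 1) → (1, 1) → (3, 1) → (3, 2) → (6, 2) → (6, 6) → (10, 6) → (10, 24)

Answer: 10, 24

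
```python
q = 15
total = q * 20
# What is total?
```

Trace:
`q = 15` → q = 15
`total = q * 20` → total = 300
So total = 300

Answer: 300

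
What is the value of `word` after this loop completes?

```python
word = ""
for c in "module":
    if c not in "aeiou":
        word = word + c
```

Remove vowels from 'module'
`word` takes the values: "" → "m" → "md" → "mdl"

Answer: "mdl"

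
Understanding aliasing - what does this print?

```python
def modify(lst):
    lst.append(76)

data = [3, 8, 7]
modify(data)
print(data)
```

Key concept: function modifies passed list.
Step by step:
`data = [3, 8, 7]` → data = [3, 8, 7]
`modify(data)` → data = [3, 8, 7, 76]
`print(data)` → prints [3, 8, 7, 76]

Answer: [3, 8, 7, 76]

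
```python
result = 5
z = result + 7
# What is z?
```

Trace:
`result = 5` → result = 5
`z = result + 7` → z = 12
So z = 12

Answer: 12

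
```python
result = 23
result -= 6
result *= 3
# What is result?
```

Trace:
`result = 23` → result = 23
`result -= 6` → result = 17
`result *= 3` → result = 51
So result = 51

Answer: 51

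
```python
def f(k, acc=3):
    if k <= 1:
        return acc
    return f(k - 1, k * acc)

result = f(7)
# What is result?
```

Accumulator trace (n, acc): (7, 3) -> (6, 21) -> (5, 126) -> (4, 630) -> (3, 2520) -> (2, 7560) -> (1, 15120) -> return 15120

Answer: 15120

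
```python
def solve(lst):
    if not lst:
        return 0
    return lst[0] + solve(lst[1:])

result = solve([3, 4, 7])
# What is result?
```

3 + 4 + 7 + 0 = 14

Answer: 14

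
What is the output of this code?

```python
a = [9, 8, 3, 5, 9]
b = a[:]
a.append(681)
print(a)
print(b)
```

Key concept: slice [:] creates copy.
Step by step:
`a = [9, 8, 3, 5, 9]` → a = [9, 8, 3, 5, 9]
`b = a[:]` → b = [9, 8, 3, 5, 9]
`a.append(681)` → a = [9, 8, 3, 5, 9, 681]
`print(a)` → prints [9, 8, 3, 5, 9, 681]
`print(b)` → prints [9, 8, 3, 5, 9]

Answer:
[9, 8, 3, 5, 9, 681]
[9, 8, 3, 5, 9]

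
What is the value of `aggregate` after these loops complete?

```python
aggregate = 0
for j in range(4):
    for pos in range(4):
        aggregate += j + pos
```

Sum of all j+pos for j,pos in 4x4
`aggregate` takes the values: 0 → 1 → 3 → 6 → 7 → 9 → 12 → 16 → 18 → 21 → 25 → 30 → 33 → 37 → 42 → 48

Answer: 48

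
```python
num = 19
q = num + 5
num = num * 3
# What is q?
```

Trace:
`num = 19` → num = 19
`q = num + 5` → q = 24
`num = num * 3` → num = 57
So q = 24

Answer: 24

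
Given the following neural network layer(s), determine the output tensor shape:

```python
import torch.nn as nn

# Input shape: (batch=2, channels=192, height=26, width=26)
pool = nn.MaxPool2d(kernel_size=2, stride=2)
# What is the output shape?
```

Input: (2, 192, 26, 26) -> Output: (2, 192, 13, 13)

Answer: (2, 192, 13, 13)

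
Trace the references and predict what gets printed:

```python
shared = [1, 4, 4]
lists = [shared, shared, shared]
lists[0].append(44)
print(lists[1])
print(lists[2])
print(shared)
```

Key concept: list of same reference.
Step by step:
`shared = [1, 4, 4]` → shared = [1, 4, 4]
`lists = [shared, shared, shared]` → lists = [[1, 4, 4], [1, 4, 4], [1, 4, 4]]
`lists[0].append(44)` → shared = [1, 4, 4, 44]; lists = [[1, 4, 4, 44], [1, 4, 4, 44], [1, 4, 4, 44]]
`print(lists[1])` → prints [1, 4, 4, 44]
`print(lists[2])` → prints [1, 4, 4, 44]
`print(shared)` → prints [1, 4, 4, 44]

Answer:
[1, 4, 4, 44]
[1, 4, 4, 44]
[1, 4, 4, 44]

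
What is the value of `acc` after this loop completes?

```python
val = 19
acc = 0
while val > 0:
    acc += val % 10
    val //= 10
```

Sum digits of 19
`acc` takes the values: 0 → 9 → 10

Answer: 10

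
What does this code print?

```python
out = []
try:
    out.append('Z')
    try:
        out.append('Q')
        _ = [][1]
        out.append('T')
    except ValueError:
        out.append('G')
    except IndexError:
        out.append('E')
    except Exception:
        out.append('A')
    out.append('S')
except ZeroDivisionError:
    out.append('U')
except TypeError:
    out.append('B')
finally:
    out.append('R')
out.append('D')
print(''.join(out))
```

Execution trace: 'Z' (try body) → 'Q' (inner try body) → 'E' (inner except IndexError) → 'S' (try body, no exception) → 'R' (finally) → 'D' (after the try/except). Output: ZQESRD

Answer: ZQESRD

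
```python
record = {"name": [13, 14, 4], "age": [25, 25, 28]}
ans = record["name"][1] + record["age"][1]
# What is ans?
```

Trace:
`record = {"name": [13, 14, 4], "age": [25, 25, 28]}` → record = {'name': [13, 14, 4], 'age': [25, 25, 28]}
`ans = record["name"][1] + record["age"][1]` → ans = 39
So ans = 39

Answer: 39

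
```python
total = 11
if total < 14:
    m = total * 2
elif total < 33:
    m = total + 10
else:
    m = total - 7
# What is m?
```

Trace:
`total = 11` → total = 11
`if total < 14: ...` → total < 14 is True → m = 22
So m = 22

Answer: 22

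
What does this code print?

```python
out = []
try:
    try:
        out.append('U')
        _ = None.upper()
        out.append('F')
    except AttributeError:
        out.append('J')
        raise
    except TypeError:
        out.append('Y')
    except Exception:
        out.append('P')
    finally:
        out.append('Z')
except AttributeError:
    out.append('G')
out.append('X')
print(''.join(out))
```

Execution trace: 'U' (try body) → 'J' (except AttributeError) → 'Z' (finally) → 'G' (outer except AttributeError) → 'X' (after the try/except). Output: UJZGX

Answer: UJZGX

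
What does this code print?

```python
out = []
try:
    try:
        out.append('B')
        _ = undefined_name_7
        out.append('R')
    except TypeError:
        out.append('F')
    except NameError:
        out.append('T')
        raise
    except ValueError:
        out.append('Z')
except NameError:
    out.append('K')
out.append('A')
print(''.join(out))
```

Execution trace: 'B' (try body) → 'T' (except NameError) → 'K' (outer except NameError) → 'A' (after the try/except). Output: BTKA

Answer: BTKA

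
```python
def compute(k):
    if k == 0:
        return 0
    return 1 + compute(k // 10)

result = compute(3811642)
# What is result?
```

Count of digits of 3811642: 7

Answer: 7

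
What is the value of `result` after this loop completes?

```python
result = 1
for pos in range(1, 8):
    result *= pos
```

7! = 5040
`result` takes the values: 1 → 2 → 6 → 24 → 120 → 720 → 5040

Answer: 5040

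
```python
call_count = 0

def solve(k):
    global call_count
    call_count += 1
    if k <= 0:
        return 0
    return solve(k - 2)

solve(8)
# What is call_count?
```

Linear recursion stepping by 2: 5 calls from k=8 down to ≤0.

Answer: 5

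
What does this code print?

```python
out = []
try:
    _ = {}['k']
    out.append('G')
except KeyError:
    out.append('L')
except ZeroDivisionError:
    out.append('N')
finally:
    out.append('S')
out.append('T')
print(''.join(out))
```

Execution trace: 'L' (except KeyError) → 'S' (finally) → 'T' (after the try/except). Output: LST

Answer: LST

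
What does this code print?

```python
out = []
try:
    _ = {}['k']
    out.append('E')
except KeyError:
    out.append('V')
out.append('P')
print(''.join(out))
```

Execution trace: 'V' (except KeyError) → 'P' (after the try/except). Output: VP

Answer: VP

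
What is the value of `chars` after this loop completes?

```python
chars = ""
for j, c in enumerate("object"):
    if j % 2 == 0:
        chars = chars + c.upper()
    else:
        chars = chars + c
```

Uppercase even positions in 'object'
`chars` takes the values: "" → "O" → "Ob" → "ObJ" → "ObJe" → "ObJeC" → "ObJeCt"

Answer: "ObJeCt"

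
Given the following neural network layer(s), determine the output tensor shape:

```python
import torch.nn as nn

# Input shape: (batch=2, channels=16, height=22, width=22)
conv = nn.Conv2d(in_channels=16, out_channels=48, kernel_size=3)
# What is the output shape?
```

Input: (2, 16, 22, 22) -> Output: (2, 48, 20, 20)

Answer: (2, 48, 20, 20)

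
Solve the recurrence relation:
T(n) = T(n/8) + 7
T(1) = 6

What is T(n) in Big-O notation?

Each step divides n by 8 and adds 7. After log_8(n) steps we reach T(1)=6. So T(n) = 7·log_8(n) + 6 = O(log n).

Answer: O(log n)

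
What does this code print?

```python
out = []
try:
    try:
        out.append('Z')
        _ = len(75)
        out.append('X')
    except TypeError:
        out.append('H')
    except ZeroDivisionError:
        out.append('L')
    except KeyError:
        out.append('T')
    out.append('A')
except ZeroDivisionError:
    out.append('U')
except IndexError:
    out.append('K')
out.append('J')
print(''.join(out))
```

Execution trace: 'Z' (inner try body) → 'H' (inner except TypeError) → 'A' (try body, no exception) → 'J' (after the try/except). Output: ZHAJ

Answer: ZHAJ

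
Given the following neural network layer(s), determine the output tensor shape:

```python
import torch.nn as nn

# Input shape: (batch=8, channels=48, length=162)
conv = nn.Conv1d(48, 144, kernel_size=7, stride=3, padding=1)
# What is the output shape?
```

Input: (8, 48, 162) -> Output: (8, 144, 53)

Answer: (8, 144, 53)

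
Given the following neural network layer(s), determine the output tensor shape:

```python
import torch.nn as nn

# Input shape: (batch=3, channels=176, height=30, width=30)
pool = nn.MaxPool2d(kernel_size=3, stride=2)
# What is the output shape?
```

Input: (3, 176, 30, 30) -> Output: (3, 176, 14, 14)

Answer: (3, 176, 14, 14)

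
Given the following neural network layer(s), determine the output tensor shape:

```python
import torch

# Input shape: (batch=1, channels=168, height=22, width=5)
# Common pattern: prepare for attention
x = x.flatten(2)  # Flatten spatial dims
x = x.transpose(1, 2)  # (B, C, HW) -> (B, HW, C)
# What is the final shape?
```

Input: (1, 168, 22, 5) -> after flatten(2): (1, 168, 110) -> Output: (1, 110, 168)

Answer: (1, 110, 168)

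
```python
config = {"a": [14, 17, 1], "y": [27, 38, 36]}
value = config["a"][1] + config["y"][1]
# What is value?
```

Trace:
`config = {"a": [14, 17, 1], "y": [27, 38, 36]}` → config = {'a': [14, 17, 1], 'y': [27, 38, 36]}
`value = config["a"][1] + config["y"][1]` → value = 55
So value = 55

Answer: 55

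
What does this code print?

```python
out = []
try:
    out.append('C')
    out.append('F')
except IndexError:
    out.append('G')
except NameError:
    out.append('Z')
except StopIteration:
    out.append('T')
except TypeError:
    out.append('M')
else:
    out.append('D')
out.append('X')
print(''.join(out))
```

Execution trace: 'C' (try body) → 'F' (try body, no exception) → 'D' (else) → 'X' (after the try/except). Output: CFDX

Answer: CFDX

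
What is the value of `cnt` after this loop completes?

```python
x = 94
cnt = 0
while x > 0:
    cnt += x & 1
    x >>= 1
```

Count set bits in 94 (binary: 0b1011110)
`cnt` takes the values: 0 → 1 → 2 → 3 → 4 → 5

Answer: 5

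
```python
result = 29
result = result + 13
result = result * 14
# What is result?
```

Trace:
`result = 29` → result = 29
`result = result + 13` → result = 42
`result = result * 14` → result = 588
So result = 588

Answer: 588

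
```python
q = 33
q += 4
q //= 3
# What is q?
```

Trace:
`q = 33` → q = 33
`q += 4` → q = 37
`q //= 3` → q = 12
So q = 12

Answer: 12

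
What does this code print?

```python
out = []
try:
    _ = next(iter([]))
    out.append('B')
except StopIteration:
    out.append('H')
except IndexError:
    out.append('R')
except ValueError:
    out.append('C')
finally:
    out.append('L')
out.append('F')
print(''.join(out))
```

Execution trace: 'H' (except StopIteration) → 'L' (finally) → 'F' (after the try/except). Output: HLF

Answer: HLF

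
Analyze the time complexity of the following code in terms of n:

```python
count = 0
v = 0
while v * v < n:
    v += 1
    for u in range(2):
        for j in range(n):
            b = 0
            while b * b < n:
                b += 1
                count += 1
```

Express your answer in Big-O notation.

Each loop level contributes: √n × 1 × n × √n. Multiplying the contributions gives O(n^2).

Answer: O(n^2)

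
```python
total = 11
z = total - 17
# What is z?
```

Trace:
`total = 11` → total = 11
`z = total - 17` → z = -6
So z = -6

Answer: -6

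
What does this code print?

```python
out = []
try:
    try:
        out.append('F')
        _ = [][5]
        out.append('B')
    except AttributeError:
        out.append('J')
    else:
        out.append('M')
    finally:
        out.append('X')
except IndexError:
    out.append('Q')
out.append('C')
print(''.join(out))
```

Execution trace: 'F' (try body) → 'X' (finally) → 'Q' (outer except IndexError) → 'C' (after the try/except). Output: FXQC

Answer: FXQC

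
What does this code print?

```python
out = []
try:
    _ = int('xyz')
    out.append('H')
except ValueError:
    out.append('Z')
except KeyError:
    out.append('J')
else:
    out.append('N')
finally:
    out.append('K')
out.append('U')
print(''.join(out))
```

Execution trace: 'Z' (except ValueError) → 'K' (finally) → 'U' (after the try/except). Output: ZKU

Answer: ZKU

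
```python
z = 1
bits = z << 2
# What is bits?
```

Trace:
`z = 1` → z = 1
`bits = z << 2` → bits = 4
So bits = 4

Answer: 4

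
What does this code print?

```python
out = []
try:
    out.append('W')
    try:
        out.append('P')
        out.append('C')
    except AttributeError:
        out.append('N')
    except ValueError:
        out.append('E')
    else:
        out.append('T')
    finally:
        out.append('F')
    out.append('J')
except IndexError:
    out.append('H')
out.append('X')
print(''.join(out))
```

Execution trace: 'W' (try body) → 'P' (inner try body) → 'C' (inner try body, no exception) → 'T' (inner else) → 'F' (inner finally) → 'J' (try body, no exception) → 'X' (after the try/except). Output: WPCTFJX

Answer: WPCTFJX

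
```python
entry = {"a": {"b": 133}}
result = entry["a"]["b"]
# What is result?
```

Trace:
`entry = {"a": {"b": 133}}` → entry = {'a': {'b': 133}}
`result = entry["a"]["b"]` → result = 133
So result = 133

Answer: 133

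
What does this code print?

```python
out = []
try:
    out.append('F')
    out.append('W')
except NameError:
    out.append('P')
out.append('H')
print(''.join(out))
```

Execution trace: 'F' (try body) → 'W' (try body, no exception) → 'H' (after the try/except). Output: FWH

Answer: FWH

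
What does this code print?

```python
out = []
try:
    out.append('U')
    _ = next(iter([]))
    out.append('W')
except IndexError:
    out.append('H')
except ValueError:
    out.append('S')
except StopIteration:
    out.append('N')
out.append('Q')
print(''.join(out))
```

Execution trace: 'U' (try body) → 'N' (except StopIteration) → 'Q' (after the try/except). Output: UNQ

Answer: UNQ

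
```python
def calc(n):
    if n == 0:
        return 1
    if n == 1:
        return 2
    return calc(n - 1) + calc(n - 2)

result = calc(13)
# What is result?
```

Build up from base cases: calc(0)=1, calc(1)=2, calc(2)=3, calc(3)=5, calc(4)=8, calc(5)=13, calc(6)=21, ..., calc(13)=610

Answer: 610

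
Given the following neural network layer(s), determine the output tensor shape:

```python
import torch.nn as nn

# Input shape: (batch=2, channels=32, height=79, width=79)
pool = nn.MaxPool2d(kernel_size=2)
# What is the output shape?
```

Input: (2, 32, 79, 79) -> Output: (2, 32, 39, 39)

Answer: (2, 32, 39, 39)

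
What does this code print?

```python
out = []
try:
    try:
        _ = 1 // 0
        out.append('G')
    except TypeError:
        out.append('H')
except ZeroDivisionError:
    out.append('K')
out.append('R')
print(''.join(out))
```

Execution trace: 'K' (outer except ZeroDivisionError) → 'R' (after the try/except). Output: KR

Answer: KR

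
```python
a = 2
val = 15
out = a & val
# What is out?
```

Trace:
`a = 2` → a = 2
`val = 15` → val = 15
`out = a & val` → out = 2
So out = 2

Answer: 2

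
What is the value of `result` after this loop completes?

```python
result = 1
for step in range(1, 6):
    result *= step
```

5! = 120
`result` takes the values: 1 → 2 → 6 → 24 → 120

Answer: 120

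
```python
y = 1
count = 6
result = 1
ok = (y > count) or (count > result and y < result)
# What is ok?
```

Trace:
`y = 1` → y = 1
`count = 6` → count = 6
`result = 1` → result = 1
`ok = (y > count) or (count > result and y < result)` → ok = False
So ok = False

Answer: False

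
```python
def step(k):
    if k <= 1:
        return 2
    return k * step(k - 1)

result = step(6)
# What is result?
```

step(6) = 6 * 5 * 4 * 3 * 2 * 2 = 1440

Answer: 1440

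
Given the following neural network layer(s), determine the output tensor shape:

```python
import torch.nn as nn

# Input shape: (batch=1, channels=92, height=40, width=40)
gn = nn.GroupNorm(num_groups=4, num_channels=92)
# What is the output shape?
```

Input: (1, 92, 40, 40) -> Output: (1, 92, 40, 40)

Answer: (1, 92, 40, 40)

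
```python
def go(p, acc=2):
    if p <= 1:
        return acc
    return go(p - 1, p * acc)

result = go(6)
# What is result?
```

Accumulator trace (n, acc): (6, 2) -> (5, 12) -> (4, 60) -> (3, 240) -> (2, 720) -> (1, 1440) -> return 1440

Answer: 1440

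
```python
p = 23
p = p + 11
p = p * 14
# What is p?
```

Trace:
`p = 23` → p = 23
`p = p + 11` → p = 34
`p = p * 14` → p = 476
So p = 476

Answer: 476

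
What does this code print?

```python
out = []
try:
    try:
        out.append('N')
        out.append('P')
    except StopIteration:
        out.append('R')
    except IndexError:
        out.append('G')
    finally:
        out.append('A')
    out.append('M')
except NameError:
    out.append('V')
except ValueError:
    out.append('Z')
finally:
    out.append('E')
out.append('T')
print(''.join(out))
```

Execution trace: 'N' (inner try body) → 'P' (inner try body, no exception) → 'A' (inner finally) → 'M' (try body, no exception) → 'E' (finally) → 'T' (after the try/except). Output: NPAMET

Answer: NPAMET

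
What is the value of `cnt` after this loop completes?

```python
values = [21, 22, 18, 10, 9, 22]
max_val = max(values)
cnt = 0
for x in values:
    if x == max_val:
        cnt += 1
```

Count of max value 22 in [21, 22, 18, 10, 9, 22]
`cnt` takes the values: 0 → 1 → 2

Answer: 2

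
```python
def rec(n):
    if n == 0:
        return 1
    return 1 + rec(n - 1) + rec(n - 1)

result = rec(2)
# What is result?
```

rec(n) = 1 + 2·rec(n-1), rec(0)=1. Closed form: (1+1)·2^2 - 1 = 7.

Answer: 7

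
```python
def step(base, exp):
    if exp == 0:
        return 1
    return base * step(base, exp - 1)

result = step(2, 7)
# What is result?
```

step(2, 7) = 2 * 2 * 2 * 2 * 2 * 2 * 2 = 128

Answer: 128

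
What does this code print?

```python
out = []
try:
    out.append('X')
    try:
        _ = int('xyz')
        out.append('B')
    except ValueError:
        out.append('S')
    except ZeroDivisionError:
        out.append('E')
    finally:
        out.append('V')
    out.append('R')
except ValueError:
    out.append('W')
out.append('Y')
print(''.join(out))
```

Execution trace: 'X' (try body) → 'S' (inner except ValueError) → 'V' (inner finally) → 'R' (try body, no exception) → 'Y' (after the try/except). Output: XSVRY

Answer: XSVRY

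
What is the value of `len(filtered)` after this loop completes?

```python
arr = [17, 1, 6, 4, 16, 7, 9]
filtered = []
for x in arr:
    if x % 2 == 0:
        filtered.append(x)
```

Count even numbers in [17, 1, 6, 4, 16, 7, 9]
`filtered` takes the values: [] → [6] → [6, 4] → [6, 4, 16]
So `len(filtered)` = 3

Answer: 3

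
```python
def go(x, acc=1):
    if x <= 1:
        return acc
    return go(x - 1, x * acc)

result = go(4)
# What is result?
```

Accumulator trace (n, acc): (4, 1) -> (3, 4) -> (2, 12) -> (1, 24) -> return 24

Answer: 24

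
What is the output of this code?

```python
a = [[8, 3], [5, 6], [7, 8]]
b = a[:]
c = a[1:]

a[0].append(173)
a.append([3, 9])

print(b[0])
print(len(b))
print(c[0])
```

Key concept: slice with nested mutation.
Step by step:
`a = [[8, 3], [5, 6], [7, 8]]` → a = [[8, 3], [5, 6], [7, 8]]
`b = a[:]` → b = [[8, 3], [5, 6], [7, 8]]
`c = a[1:]` → c = [[5, 6], [7, 8]]
`a[0].append(173)` → a = [[8, 3, 173], [5, 6], [7, 8]]; b = [[8, 3, 173], [5, 6], [7, 8]]
`a.append([3, 9])` → a = [[8, 3, 173], [5, 6], [7, 8], [3, 9]]
`print(b[0])` → prints [8, 3, 173]
`print(len(b))` → prints 3
`print(c[0])` → prints [5, 6]

Answer:
[8, 3, 173]
3
[5, 6]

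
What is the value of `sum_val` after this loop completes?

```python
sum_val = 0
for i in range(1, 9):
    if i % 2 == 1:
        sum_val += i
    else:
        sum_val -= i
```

Add odd, subtract even
`sum_val` takes the values: 0 → 1 → -1 → 2 → -2 → 3 → -3 → 4 → -4

Answer: -4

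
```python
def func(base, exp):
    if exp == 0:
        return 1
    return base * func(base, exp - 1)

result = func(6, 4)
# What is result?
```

func(6, 4) = 6 * 6 * 6 * 6 = 1296

Answer: 1296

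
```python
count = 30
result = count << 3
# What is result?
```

Trace:
`count = 30` → count = 30
`result = count << 3` → result = 240
So result = 240

Answer: 240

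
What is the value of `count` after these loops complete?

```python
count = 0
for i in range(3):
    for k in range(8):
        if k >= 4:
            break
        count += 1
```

Inner breaks at 4, outer runs 3 times
`count` takes the values: 0 → 1 → 2 → 3 → 4 → 5 → 6 → 7 → 8 → 9 → 10 → 11 → 12

Answer: 12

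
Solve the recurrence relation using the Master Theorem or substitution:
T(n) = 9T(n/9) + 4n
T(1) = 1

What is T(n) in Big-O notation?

By Master Theorem: a=9, b=9, f(n)=4n. Since log_9(9) = 1 and f(n) = Θ(n^1), Case 2 applies. T(n) = O(n log n).

Answer: O(n log n)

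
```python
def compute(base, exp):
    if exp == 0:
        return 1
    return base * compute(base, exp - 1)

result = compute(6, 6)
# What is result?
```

compute(6, 6) = 6 * 6 * 6 * 6 * 6 * 6 = 46656

Answer: 46656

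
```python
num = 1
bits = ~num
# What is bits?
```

Trace:
`num = 1` → num = 1
`bits = ~num` → bits = -2
So bits = -2

Answer: -2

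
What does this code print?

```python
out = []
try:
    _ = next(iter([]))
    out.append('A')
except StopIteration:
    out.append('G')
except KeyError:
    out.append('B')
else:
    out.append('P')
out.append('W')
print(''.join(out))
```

Execution trace: 'G' (except StopIteration) → 'W' (after the try/except). Output: GW

Answer: GW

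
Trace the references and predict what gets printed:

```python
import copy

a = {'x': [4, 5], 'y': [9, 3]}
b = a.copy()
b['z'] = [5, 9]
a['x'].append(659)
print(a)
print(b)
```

Key concept: shallow copy of dict with mutable values.
Step by step:
`a = {'x': [4, 5], 'y': [9, 3]}` → a = {'x': [4, 5], 'y': [9, 3]}
`b = a.copy()` → b = {'x': [4, 5], 'y': [9, 3]}
`b['z'] = [5, 9]` → b = {'x': [4, 5], 'y': [9, 3], 'z': [5, 9]}
`a['x'].append(659)` → a = {'x': [4, 5, 659], 'y': [9, 3]}; b = {'x': [4, 5, 659], 'y': [9, 3], 'z': [5, 9]}
`print(a)` → prints {'x': [4, 5, 659], 'y': [9, 3]}
`print(b)` → prints {'x': [4, 5, 659], 'y': [9, 3], 'z': [5, 9]}

Answer:
{'x': [4, 5, 659], 'y': [9, 3]}
{'x': [4, 5, 659], 'y': [9, 3], 'z': [5, 9]}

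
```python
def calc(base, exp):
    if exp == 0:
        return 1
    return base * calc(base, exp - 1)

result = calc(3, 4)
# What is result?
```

calc(3, 4) = 3 * 3 * 3 * 3 = 81

Answer: 81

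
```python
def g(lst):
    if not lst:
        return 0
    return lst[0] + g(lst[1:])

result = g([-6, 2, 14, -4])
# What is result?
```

(-6) + 2 + 14 + (-4) + 0 = 6

Answer: 6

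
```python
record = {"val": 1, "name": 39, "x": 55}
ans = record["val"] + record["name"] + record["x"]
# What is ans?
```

Trace:
`record = {"val": 1, "name": 39, "x": 55}` → record = {'val': 1, 'name': 39, 'x': 55}
`ans = record["val"] + record["name"] + record["x"]` → ans = 95
So ans = 95

Answer: 95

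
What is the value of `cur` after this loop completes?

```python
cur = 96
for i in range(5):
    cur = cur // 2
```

Halve 5 times: 96 // 2^5 = 3
`cur` takes the values: 96 → 48 → 24 → 12 → 6 → 3

Answer: 3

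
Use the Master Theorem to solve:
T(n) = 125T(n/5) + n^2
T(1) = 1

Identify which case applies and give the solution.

a=125, b=5, f(n)=n^2. log_5(125) = 3. Since c=2 < 3, Case 1 applies: T(n) = Θ(n^log_b(a)) = O(n^3).

Answer: O(n^3) - Case 1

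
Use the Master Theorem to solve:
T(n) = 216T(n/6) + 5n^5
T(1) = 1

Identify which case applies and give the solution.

a=216, b=6, f(n)=5n^5. log_6(216) = 3. Since c=5 > 3 and the regularity condition holds (216(n/6)^5 = (216/6^5)n^5 with 216/6^5 < 1), Case 3 applies: T(n) = Θ(f(n)) = O(n^5).

Answer: O(n^5) - Case 3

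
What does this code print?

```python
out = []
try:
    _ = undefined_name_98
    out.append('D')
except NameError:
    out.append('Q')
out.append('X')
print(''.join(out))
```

Execution trace: 'Q' (except NameError) → 'X' (after the try/except). Output: QX

Answer: QX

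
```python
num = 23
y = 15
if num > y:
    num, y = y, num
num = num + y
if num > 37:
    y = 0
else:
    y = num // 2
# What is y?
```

Trace:
`num = 23` → num = 23
`y = 15` → y = 15
`if num > y: ...` → num > y is True → num = 15; y = 23
`num = num + y` → num = 38
`if num > 37: ...` → num > 37 is True → y = 0
So y = 0

Answer: 0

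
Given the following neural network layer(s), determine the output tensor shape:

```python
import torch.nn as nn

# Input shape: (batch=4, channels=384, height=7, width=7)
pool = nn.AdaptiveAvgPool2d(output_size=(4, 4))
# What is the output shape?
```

Input: (4, 384, 7, 7) -> Output: (4, 384, 4, 4)

Answer: (4, 384, 4, 4)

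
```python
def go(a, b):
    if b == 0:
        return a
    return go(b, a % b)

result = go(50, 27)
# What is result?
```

go(50, 27) -> go(27, 23) -> go(23, 4) -> go(4, 3) -> go(3, 1) -> go(1, 0) -> 1

Answer: 1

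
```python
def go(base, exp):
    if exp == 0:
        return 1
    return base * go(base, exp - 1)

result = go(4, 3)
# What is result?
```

go(4, 3) = 4 * 4 * 4 = 64

Answer: 64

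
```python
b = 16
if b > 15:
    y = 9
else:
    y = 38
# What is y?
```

Trace:
`b = 16` → b = 16
`if b > 15: ...` → b > 15 is True → y = 9
So y = 9

Answer: 9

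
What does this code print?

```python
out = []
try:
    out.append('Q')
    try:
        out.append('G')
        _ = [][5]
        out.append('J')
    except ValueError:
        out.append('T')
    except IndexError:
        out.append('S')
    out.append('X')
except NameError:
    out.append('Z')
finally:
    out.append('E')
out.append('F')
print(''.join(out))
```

Execution trace: 'Q' (try body) → 'G' (inner try body) → 'S' (inner except IndexError) → 'X' (try body, no exception) → 'E' (finally) → 'F' (after the try/except). Output: QGSXEF

Answer: QGSXEF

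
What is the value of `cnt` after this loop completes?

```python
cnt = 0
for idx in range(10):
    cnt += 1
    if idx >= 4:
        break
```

Loop breaks when idx reaches 4, cnt is 5
`cnt` takes the values: 0 → 1 → 2 → 3 → 4 → 5

Answer: 5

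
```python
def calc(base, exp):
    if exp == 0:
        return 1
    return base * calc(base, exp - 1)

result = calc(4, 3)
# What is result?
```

calc(4, 3) = 4 * 4 * 4 = 64

Answer: 64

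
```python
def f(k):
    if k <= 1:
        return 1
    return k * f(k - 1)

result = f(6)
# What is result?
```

f(6) = 6 * 5 * 4 * 3 * 2 * 1 = 720

Answer: 720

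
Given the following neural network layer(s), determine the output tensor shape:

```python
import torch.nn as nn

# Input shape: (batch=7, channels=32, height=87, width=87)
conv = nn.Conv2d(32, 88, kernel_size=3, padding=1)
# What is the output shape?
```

Input: (7, 32, 87, 87) -> Output: (7, 88, 87, 87)

Answer: (7, 88, 87, 87)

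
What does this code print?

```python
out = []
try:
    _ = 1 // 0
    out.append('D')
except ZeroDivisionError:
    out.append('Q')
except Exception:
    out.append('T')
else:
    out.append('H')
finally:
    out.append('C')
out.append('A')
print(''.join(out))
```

Execution trace: 'Q' (except ZeroDivisionError) → 'C' (finally) → 'A' (after the try/except). Output: QCA

Answer: QCA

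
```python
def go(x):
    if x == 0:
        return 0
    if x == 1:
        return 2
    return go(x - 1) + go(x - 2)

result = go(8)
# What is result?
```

Build up from base cases: go(0)=0, go(1)=2, go(2)=2, go(3)=4, go(4)=6, go(5)=10, go(6)=16, ..., go(8)=42

Answer: 42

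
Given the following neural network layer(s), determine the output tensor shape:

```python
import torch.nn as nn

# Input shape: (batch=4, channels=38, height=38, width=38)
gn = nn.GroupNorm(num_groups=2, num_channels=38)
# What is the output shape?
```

Input: (4, 38, 38, 38) -> Output: (4, 38, 38, 38)

Answer: (4, 38, 38, 38)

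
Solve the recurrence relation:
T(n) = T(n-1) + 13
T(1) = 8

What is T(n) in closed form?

Unrolling: T(n) = T(1) + 13·(n-1) = 8 + 13(n-1) = 13n - 5.

Answer: T(n) = 13n - 5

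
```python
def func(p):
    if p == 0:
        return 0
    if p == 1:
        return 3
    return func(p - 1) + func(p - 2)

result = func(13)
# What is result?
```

Build up from base cases: func(0)=0, func(1)=3, func(2)=3, func(3)=6, func(4)=9, func(5)=15, func(6)=24, ..., func(13)=699

Answer: 699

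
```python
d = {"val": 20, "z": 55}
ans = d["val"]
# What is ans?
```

Trace:
`d = {"val": 20, "z": 55}` → d = {'val': 20, 'z': 55}
`ans = d["val"]` → ans = 20
So ans = 20

Answer: 20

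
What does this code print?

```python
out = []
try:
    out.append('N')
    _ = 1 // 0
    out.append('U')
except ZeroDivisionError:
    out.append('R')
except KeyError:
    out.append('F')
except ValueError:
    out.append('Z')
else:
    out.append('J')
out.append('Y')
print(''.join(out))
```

Execution trace: 'N' (try body) → 'R' (except ZeroDivisionError) → 'Y' (after the try/except). Output: NRY

Answer: NRY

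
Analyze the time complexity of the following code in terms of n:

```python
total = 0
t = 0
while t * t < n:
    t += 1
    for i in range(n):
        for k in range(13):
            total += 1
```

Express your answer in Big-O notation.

Each loop level contributes: √n × n × 1. Multiplying the contributions gives O(n√n).

Answer: O(n√n)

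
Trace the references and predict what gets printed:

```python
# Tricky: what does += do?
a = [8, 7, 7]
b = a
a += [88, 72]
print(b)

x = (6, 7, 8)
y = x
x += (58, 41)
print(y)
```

Key concept: += behavior differs for mutable vs immutable.
Step by step:
`a = [8, 7, 7]` → a = [8, 7, 7]
`b = a` → b = [8, 7, 7] (same object as a)
`a += [88, 72]` → a = [8, 7, 7, 88, 72] (same object as b); b = [8, 7, 7, 88, 72] (same object as a)
`print(b)` → prints [8, 7, 7, 88, 72]
`x = (6, 7, 8)` → x = (6, 7, 8)
`y = x` → y = (6, 7, 8)
`x += (58, 41)` → x = (6, 7, 8, 58, 41)
`print(y)` → prints (6, 7, 8)

Answer:
[8, 7, 7, 88, 72]
(6, 7, 8)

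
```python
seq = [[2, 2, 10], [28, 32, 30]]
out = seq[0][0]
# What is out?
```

Trace:
`seq = [[2, 2, 10], [28, 32, 30]]` → seq = [[2, 2, 10], [28, 32, 30]]
`out = seq[0][0]` → out = 2
So out = 2

Answer: 2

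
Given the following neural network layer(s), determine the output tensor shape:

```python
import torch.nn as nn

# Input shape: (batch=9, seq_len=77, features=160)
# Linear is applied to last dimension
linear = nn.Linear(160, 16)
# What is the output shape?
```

Input: (9, 77, 160) -> Output: (9, 77, 16)

Answer: (9, 77, 16)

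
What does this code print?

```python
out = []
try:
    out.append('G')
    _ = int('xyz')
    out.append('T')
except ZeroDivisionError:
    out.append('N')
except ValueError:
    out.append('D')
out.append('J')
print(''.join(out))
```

Execution trace: 'G' (try body) → 'D' (except ValueError) → 'J' (after the try/except). Output: GDJ

Answer: GDJ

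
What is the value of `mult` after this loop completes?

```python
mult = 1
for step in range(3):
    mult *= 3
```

3^3 = 27
`mult` takes the values: 1 → 3 → 9 → 27

Answer: 27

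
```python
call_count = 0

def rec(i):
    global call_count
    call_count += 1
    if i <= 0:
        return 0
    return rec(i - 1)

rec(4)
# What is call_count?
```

Linear recursion stepping by 1: 5 calls from i=4 down to ≤0.

Answer: 5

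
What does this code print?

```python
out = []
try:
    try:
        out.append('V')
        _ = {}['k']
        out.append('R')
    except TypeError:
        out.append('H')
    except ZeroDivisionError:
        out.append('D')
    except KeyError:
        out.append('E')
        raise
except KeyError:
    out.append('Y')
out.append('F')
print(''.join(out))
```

Execution trace: 'V' (inner try body) → 'E' (inner except KeyError) → 'Y' (outer except KeyError) → 'F' (after the try/except). Output: VEYF

Answer: VEYF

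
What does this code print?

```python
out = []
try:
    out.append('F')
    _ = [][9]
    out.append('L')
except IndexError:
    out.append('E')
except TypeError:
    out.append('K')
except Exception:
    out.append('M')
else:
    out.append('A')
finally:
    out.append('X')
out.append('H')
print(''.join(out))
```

Execution trace: 'F' (try body) → 'E' (except IndexError) → 'X' (finally) → 'H' (after the try/except). Output: FEXH

Answer: FEXH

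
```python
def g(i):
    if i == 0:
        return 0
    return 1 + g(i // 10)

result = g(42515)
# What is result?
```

Count of digits of 42515: 5

Answer: 5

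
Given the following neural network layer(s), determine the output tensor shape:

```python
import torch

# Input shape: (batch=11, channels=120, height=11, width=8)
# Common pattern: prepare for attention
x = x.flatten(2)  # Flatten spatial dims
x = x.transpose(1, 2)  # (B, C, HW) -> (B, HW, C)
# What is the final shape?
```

Input: (11, 120, 11, 8) -> after flatten(2): (11, 120, 88) -> Output: (11, 88, 120)

Answer: (11, 88, 120)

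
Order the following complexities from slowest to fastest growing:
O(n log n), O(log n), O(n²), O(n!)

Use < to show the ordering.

Ordered by growth rate: O(log n) < O(n log n) < O(n²) < O(n!)

Answer: O(log n) < O(n log n) < O(n²) < O(n!)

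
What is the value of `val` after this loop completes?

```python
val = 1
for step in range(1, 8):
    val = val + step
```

Start at 1, add 1 through 7
`val` takes the values: 1 → 2 → 4 → 7 → 11 → 16 → 22 → 29

Answer: 29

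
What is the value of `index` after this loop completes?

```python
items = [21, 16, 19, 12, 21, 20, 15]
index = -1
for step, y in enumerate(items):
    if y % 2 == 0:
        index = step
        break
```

First even number index in [21, 16, 19, 12, 21, 20, 15]
`index` takes the values: -1 → 1

Answer: 1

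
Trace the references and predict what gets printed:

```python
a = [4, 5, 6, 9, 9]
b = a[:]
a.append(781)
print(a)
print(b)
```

Key concept: slice [:] creates copy.
Step by step:
`a = [4, 5, 6, 9, 9]` → a = [4, 5, 6, 9, 9]
`b = a[:]` → b = [4, 5, 6, 9, 9]
`a.append(781)` → a = [4, 5, 6, 9, 9, 781]
`print(a)` → prints [4, 5, 6, 9, 9, 781]
`print(b)` → prints [4, 5, 6, 9, 9]

Answer:
[4, 5, 6, 9, 9, 781]
[4, 5, 6, 9, 9]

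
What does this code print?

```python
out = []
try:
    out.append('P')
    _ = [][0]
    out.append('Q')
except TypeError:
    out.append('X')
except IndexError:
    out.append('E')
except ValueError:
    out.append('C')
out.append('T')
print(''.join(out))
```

Execution trace: 'P' (try body) → 'E' (except IndexError) → 'T' (after the try/except). Output: PET

Answer: PET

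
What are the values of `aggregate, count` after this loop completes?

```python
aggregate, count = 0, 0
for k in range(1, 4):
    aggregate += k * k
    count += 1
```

Sum of squares and count
`aggregate, count` takes the values: (0, 0) → (1, 0) → (1, 1) → (5, 1) → (5, 2) → (14, 2) → (14, 3)

Answer: 14, 3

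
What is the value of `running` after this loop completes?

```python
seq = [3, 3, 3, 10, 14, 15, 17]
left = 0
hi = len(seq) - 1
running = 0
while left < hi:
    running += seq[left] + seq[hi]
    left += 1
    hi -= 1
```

Sum of pairs from ends
`running` takes the values: 0 → 20 → 38 → 55

Answer: 55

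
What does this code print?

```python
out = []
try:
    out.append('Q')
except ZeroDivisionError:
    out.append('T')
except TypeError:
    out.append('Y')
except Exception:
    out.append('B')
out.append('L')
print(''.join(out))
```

Execution trace: 'Q' (try body, no exception) → 'L' (after the try/except). Output: QL

Answer: QL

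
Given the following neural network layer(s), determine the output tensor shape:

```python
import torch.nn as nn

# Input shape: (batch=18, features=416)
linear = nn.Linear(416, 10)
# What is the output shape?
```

Input: (18, 416) -> Output: (18, 10)

Answer: (18, 10)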